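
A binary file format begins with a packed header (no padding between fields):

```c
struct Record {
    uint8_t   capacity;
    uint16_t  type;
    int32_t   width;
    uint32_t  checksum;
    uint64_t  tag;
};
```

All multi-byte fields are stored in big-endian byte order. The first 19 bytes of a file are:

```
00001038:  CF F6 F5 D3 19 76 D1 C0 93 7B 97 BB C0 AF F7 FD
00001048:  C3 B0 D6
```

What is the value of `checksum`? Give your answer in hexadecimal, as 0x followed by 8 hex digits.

0xC0937B97

`checksum` follows `capacity` (1 B), `type` (2 B), `width` (4 B), so it starts at offset 1 + 2 + 4 = 7 and occupies 4 bytes.
Bytes at offsets 7..10: C0 93 7B 97.
Big-endian stores the most-significant byte at the lowest address.
The bytes are already most-significant first: 0xC0937B97.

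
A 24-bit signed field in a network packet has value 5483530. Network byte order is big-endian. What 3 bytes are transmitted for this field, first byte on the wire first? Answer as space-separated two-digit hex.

5483530 in hexadecimal, padded to 24 bits, is 0x53AC0A.
Split into bytes (most-significant first): 53 AC 0A.
Big-endian stores the most-significant byte at the lowest address.
So the memory order matches the most-significant-first order: 53 AC 0A.

53 AC 0A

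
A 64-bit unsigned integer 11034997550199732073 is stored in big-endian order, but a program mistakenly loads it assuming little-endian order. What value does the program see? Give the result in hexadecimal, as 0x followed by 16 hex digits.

0x69F7F554CE2F2499

11034997550199732073 in 64-bit hexadecimal is 0x99242FCE54F5F769.
Stored big-endian, the bytes at ascending addresses are 99 24 2F CE 54 F5 F7 69.
Read back as little-endian, the first byte is least significant, giving 0x69F7F554CE2F2499.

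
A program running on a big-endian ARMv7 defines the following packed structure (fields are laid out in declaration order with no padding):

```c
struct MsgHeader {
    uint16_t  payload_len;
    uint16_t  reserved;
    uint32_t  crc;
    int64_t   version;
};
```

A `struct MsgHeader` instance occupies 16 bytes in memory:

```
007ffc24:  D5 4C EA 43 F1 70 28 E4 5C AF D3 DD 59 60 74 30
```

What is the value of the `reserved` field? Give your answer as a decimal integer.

59971

`reserved` follows `payload_len` (2 bytes), so it starts at byte offset 2 and occupies 2 bytes.
Bytes at offsets 2..3: EA 43.
In big-endian order the high byte comes first in memory.
The bytes are already most-significant first: 0xEA43.
0xEA43 = 59971.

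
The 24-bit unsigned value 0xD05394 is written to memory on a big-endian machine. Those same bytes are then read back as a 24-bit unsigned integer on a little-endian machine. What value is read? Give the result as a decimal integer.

Stored big-endian, the bytes at ascending addresses are D0 53 94.
Read back as little-endian, the first byte is least significant, giving 0x9453D0.
0x9453D0 = 9720784.

9720784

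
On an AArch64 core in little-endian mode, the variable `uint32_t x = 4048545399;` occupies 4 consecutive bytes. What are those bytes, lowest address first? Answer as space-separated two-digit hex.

77 E6 4F F1

4048545399 in hexadecimal, padded to 32 bits, is 0xF14FE677.
Split into bytes (most-significant first): F1 4F E6 77.
In little-endian order the low byte comes first in memory.
So at ascending addresses the bytes are 77 E6 4F F1.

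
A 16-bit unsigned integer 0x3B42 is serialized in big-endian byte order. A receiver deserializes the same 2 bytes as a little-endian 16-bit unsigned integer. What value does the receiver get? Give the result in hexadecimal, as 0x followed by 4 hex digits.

0x423B

Stored big-endian, the bytes at ascending addresses are 3B 42.
Read back as little-endian, the first byte is least significant, giving 0x423B.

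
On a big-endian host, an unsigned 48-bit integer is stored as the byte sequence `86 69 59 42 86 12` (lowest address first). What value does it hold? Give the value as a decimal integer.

Big-endian: lowest address holds the most-significant byte.
The bytes are already most-significant first: 0x866959428612.
0x866959428612 = 147787027219986.

147787027219986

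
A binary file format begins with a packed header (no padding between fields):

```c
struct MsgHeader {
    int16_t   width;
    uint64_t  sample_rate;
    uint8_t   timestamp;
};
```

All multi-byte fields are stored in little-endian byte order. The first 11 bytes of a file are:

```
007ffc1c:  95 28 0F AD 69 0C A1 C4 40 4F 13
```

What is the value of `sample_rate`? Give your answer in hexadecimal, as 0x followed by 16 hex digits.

`sample_rate` follows `width` (2 bytes), so it starts at byte offset 2 and occupies 8 bytes.
Bytes at offsets 2..9: 0F AD 69 0C A1 C4 40 4F.
Little-endian stores the least-significant byte at the lowest address.
Reassemble most-significant byte first: 4F 40 C4 A1 0C 69 AD 0F → 0x4F40C4A10C69AD0F.

0x4F40C4A10C69AD0F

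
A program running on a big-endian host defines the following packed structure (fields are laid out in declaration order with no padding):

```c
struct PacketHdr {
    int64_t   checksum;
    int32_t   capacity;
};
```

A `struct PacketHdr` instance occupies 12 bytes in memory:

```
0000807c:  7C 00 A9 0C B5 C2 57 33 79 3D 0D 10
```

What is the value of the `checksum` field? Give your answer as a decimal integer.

8935327532757178163

`checksum` is the first field, at byte offset 0, occupying 8 bytes.
Bytes at offsets 0..7: 7C 00 A9 0C B5 C2 57 33.
Big-endian: lowest address holds the most-significant byte.
The bytes are already most-significant first: 0x7C00A90CB5C25733.
0x7C00A90CB5C25733 = 8935327532757178163.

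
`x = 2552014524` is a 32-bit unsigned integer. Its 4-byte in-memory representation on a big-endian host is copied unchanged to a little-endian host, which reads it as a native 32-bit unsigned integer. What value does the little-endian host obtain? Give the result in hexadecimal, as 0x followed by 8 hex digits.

2552014524 in 32-bit hexadecimal is 0x981CA6BC.
Stored big-endian, the bytes at ascending addresses are 98 1C A6 BC.
Read back as little-endian, the first byte is least significant, giving 0xBCA61C98.

0xBCA61C98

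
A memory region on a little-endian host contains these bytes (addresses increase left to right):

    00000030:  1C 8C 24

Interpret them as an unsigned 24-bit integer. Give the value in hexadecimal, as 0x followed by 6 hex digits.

0x248C1C

In little-endian order the low byte comes first in memory.
Reassemble most-significant byte first: 24 8C 1C → 0x248C1C.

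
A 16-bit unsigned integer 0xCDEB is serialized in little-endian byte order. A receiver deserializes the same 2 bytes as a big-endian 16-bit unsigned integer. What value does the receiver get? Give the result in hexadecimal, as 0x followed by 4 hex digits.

0xEBCD

Stored little-endian, the bytes at ascending addresses are EB CD.
Read back as big-endian, the last byte is least significant, giving 0xEBCD.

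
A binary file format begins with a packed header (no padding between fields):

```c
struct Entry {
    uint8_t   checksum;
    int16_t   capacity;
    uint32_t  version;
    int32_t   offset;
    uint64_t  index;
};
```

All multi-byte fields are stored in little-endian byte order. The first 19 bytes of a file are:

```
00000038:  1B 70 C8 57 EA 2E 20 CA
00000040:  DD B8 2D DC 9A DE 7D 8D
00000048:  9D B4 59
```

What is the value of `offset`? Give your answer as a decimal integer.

`offset` follows `checksum` (1 B), `capacity` (2 B), `version` (4 B), so it starts at offset 1 + 2 + 4 = 7 and occupies 4 bytes.
Bytes at offsets 7..10: CA DD B8 2D.
Little-endian stores the least-significant byte at the lowest address.
Reassemble most-significant byte first: 2D B8 DD CA → 0x2DB8DDCA.
0x2DB8DDCA = 767090122.

767090122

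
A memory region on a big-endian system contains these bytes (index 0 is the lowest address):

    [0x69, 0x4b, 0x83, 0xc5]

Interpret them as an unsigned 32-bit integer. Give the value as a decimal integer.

Big-endian stores the most-significant byte at the lowest address.
The bytes are already most-significant first: 0x694B83C5.
0x694B83C5 = 1766556613.

1766556613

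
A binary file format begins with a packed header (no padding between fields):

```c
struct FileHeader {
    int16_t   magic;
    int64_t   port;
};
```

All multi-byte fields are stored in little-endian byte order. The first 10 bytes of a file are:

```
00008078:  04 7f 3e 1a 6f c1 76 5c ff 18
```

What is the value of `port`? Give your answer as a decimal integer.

1801260041092667966

`port` follows `magic` (2 bytes), so it starts at byte offset 2 and occupies 8 bytes.
Bytes at offsets 2..9: 3E 1A 6F C1 76 5C FF 18.
In little-endian order the low byte comes first in memory.
Reassemble most-significant byte first: 18 FF 5C 76 C1 6F 1A 3E → 0x18FF5C76C16F1A3E.
0x18FF5C76C16F1A3E = 1801260041092667966.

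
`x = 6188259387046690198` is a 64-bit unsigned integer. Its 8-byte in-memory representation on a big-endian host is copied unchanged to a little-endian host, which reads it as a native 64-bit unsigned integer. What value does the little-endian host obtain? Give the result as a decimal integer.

6188259387046690198 in 64-bit hexadecimal is 0x55E11D202EE4FD96.
Stored big-endian, the bytes at ascending addresses are 55 E1 1D 20 2E E4 FD 96.
Read back as little-endian, the first byte is least significant, giving 0x96FDE42E201DE155.
0x96FDE42E201DE155 = 10880103161555444053.

10880103161555444053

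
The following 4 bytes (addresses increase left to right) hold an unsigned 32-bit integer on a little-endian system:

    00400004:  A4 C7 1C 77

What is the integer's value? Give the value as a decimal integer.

Little-endian stores the least-significant byte at the lowest address.
Reassemble most-significant byte first: 77 1C C7 A4 → 0x771CC7A4.
0x771CC7A4 = 1998374820.

1998374820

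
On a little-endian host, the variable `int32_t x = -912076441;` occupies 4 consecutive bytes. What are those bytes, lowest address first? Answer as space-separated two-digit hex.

67 D1 A2 C9

Two's complement of -912076441 in 32 bits: 912076441 = 0x365D2E99; invert → 0xC9A2D166; add 1 → 0xC9A2D167.
Split into bytes (most-significant first): C9 A2 D1 67.
Little-endian: lowest address holds the least-significant byte.
So at ascending addresses the bytes are 67 D1 A2 C9.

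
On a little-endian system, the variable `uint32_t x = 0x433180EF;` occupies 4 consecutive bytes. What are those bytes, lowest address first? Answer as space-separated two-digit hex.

Split into bytes (most-significant first): 43 31 80 EF.
In little-endian order the low byte comes first in memory.
So at ascending addresses the bytes are EF 80 31 43.

EF 80 31 43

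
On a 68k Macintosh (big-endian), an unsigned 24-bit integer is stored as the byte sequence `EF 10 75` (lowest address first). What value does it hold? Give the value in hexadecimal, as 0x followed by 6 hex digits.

Big-endian stores the most-significant byte at the lowest address.
The bytes are already most-significant first: 0xEF1075.

0xEF1075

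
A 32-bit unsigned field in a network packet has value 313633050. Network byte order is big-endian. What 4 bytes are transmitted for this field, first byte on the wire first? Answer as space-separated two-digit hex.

313633050 in hexadecimal, padded to 32 bits, is 0x12B1A91A.
Split into bytes (most-significant first): 12 B1 A9 1A.
In big-endian order the high byte comes first in memory.
So the memory order matches the most-significant-first order: 12 B1 A9 1A.

12 B1 A9 1A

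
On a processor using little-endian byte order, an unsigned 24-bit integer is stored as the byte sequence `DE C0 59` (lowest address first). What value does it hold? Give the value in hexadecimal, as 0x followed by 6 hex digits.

0x59C0DE

Little-endian stores the least-significant byte at the lowest address.
Reassemble most-significant byte first: 59 C0 DE → 0x59C0DE.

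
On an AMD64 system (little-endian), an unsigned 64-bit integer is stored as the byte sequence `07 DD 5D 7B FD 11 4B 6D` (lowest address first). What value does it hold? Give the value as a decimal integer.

Little-endian stores the least-significant byte at the lowest address.
Reassemble most-significant byte first: 6D 4B 11 FD 7B 5D DD 07 → 0x6D4B11FD7B5DDD07.
0x6D4B11FD7B5DDD07 = 7875408153781591303.

7875408153781591303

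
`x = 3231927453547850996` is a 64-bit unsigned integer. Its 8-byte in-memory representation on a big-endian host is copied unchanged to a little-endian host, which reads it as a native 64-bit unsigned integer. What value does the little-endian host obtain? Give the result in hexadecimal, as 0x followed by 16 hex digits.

0xF46C8D40E51CDA2C

3231927453547850996 in 64-bit hexadecimal is 0x2CDA1CE5408D6CF4.
Stored big-endian, the bytes at ascending addresses are 2C DA 1C E5 40 8D 6C F4.
Read back as little-endian, the first byte is least significant, giving 0xF46C8D40E51CDA2C.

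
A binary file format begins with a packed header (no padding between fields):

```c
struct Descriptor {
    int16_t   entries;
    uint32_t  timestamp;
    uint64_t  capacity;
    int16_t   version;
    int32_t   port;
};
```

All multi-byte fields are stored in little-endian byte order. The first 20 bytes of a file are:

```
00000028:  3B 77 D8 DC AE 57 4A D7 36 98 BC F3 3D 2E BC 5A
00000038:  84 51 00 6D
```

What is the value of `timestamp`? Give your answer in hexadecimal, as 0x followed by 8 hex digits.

0x57AEDCD8

`timestamp` follows `entries` (2 bytes), so it starts at byte offset 2 and occupies 4 bytes.
Bytes at offsets 2..5: D8 DC AE 57.
Little-endian: lowest address holds the least-significant byte.
Reassemble most-significant byte first: 57 AE DC D8 → 0x57AEDCD8.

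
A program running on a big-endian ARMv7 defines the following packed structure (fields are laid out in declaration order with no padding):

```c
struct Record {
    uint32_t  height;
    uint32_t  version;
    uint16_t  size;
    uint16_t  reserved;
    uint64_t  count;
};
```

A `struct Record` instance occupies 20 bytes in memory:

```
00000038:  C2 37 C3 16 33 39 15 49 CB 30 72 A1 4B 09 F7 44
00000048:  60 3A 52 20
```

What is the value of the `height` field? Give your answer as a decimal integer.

`height` is the first field, at byte offset 0, occupying 4 bytes.
Bytes at offsets 0..3: C2 37 C3 16.
Big-endian: lowest address holds the most-significant byte.
The bytes are already most-significant first: 0xC237C316.
0xC237C316 = 3258434326.

3258434326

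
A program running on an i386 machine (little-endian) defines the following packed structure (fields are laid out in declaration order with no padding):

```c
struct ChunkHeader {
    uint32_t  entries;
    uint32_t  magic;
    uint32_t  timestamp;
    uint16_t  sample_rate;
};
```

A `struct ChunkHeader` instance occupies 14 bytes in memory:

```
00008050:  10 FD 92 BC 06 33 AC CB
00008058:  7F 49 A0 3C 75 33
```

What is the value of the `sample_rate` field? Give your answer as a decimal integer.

`sample_rate` follows `entries` (4 B), `magic` (4 B), `timestamp` (4 B), so it starts at offset 4 + 4 + 4 = 12 and occupies 2 bytes.
Bytes at offsets 12..13: 75 33.
In little-endian order the low byte comes first in memory.
Reassemble most-significant byte first: 33 75 → 0x3375.
0x3375 = 13173.

13173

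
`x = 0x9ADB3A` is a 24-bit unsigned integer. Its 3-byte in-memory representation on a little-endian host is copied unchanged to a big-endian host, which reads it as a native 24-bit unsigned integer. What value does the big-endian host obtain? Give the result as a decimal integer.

Stored little-endian, the bytes at ascending addresses are 3A DB 9A.
Read back as big-endian, the last byte is least significant, giving 0x3ADB9A.
0x3ADB9A = 3857306.

3857306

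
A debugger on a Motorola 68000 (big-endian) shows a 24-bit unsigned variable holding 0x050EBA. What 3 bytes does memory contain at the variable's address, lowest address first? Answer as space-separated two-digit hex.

Split into bytes (most-significant first): 05 0E BA.
Big-endian stores the most-significant byte at the lowest address.
So the memory order matches the most-significant-first order: 05 0E BA.

05 0E BA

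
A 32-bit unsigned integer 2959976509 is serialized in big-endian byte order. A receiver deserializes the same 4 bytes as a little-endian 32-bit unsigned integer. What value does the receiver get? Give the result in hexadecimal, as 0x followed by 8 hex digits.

2959976509 in 32-bit hexadecimal is 0xB06DA83D.
Stored big-endian, the bytes at ascending addresses are B0 6D A8 3D.
Read back as little-endian, the first byte is least significant, giving 0x3DA86DB0.

0x3DA86DB0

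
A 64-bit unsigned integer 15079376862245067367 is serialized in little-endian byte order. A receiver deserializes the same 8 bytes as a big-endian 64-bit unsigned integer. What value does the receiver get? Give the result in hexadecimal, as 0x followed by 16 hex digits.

0x679A5CBC5CB544D1

15079376862245067367 in 64-bit hexadecimal is 0xD144B55CBC5C9A67.
Stored little-endian, the bytes at ascending addresses are 67 9A 5C BC 5C B5 44 D1.
Read back as big-endian, the last byte is least significant, giving 0x679A5CBC5CB544D1.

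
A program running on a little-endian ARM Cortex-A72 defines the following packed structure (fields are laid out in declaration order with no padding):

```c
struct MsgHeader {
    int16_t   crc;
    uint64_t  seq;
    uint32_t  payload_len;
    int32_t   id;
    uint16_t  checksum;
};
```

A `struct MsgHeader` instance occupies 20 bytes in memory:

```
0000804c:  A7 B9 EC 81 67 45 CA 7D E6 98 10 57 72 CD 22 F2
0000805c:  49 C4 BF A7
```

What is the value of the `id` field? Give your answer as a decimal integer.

-1001786846

`id` follows `crc` (2 B), `seq` (8 B), `payload_len` (4 B), so it starts at offset 2 + 8 + 4 = 14 and occupies 4 bytes.
Bytes at offsets 14..17: 22 F2 49 C4.
Little-endian stores the least-significant byte at the lowest address.
Reassemble most-significant byte first: C4 49 F2 22 → 0xC449F222.
Top bit is set, so as a signed 32-bit value this is 0xC449F222 − 2^32 = -1001786846.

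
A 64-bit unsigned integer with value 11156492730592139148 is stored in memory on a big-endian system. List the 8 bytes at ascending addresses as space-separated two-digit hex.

11156492730592139148 in hexadecimal, padded to 64 bits, is 0x9AD3D307622C178C.
Split into bytes (most-significant first): 9A D3 D3 07 62 2C 17 8C.
Big-endian: lowest address holds the most-significant byte.
So the memory order matches the most-significant-first order: 9A D3 D3 07 62 2C 17 8C.

9A D3 D3 07 62 2C 17 8C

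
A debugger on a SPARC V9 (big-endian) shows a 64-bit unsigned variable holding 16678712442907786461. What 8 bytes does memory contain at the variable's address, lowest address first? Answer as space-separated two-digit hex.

16678712442907786461 in hexadecimal, padded to 64 bits, is 0xE776B0996667FCDD.
Split into bytes (most-significant first): E7 76 B0 99 66 67 FC DD.
Big-endian: lowest address holds the most-significant byte.
So the memory order matches the most-significant-first order: E7 76 B0 99 66 67 FC DD.

E7 76 B0 99 66 67 FC DD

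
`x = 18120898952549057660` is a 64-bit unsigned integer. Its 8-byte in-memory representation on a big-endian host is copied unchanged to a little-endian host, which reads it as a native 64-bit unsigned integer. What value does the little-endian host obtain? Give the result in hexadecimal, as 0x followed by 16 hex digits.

0x7C446FB5965D7AFB

18120898952549057660 in 64-bit hexadecimal is 0xFB7A5D96B56F447C.
Stored big-endian, the bytes at ascending addresses are FB 7A 5D 96 B5 6F 44 7C.
Read back as little-endian, the first byte is least significant, giving 0x7C446FB5965D7AFB.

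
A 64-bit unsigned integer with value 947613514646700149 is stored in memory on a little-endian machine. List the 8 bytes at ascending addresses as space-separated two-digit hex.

947613514646700149 in hexadecimal, padded to 64 bits, is 0x0D2699788CE04075.
Split into bytes (most-significant first): 0D 26 99 78 8C E0 40 75.
Little-endian stores the least-significant byte at the lowest address.
So at ascending addresses the bytes are 75 40 E0 8C 78 99 26 0D.

75 40 E0 8C 78 99 26 0D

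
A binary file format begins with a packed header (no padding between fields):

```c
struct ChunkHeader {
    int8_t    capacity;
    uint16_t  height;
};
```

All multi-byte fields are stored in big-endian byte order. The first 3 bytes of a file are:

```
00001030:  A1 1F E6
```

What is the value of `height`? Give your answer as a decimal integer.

`height` follows `capacity` (1 byte), so it starts at byte offset 1 and occupies 2 bytes.
Bytes at offsets 1..2: 1F E6.
Big-endian: lowest address holds the most-significant byte.
The bytes are already most-significant first: 0x1FE6.
0x1FE6 = 8166.

8166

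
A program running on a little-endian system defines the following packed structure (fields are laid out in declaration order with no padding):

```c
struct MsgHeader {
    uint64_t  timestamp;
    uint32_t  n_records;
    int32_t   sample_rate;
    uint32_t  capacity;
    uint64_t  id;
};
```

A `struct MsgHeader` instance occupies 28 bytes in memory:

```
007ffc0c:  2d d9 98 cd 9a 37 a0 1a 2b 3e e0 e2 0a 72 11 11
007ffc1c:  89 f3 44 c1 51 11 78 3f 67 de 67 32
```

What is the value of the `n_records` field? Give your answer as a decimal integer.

3806346795

`n_records` follows `timestamp` (8 bytes), so it starts at byte offset 8 and occupies 4 bytes.
Bytes at offsets 8..11: 2B 3E E0 E2.
Little-endian: lowest address holds the least-significant byte.
Reassemble most-significant byte first: E2 E0 3E 2B → 0xE2E03E2B.
0xE2E03E2B = 3806346795.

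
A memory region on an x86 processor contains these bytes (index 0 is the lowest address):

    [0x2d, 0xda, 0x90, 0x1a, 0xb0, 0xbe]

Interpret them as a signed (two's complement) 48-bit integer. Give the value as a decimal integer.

In little-endian order the low byte comes first in memory.
Reassemble most-significant byte first: BE B0 1A 90 DA 2D → 0xBEB01A90DA2D.
Top bit is set, so as a signed 48-bit value this is 0xBEB01A90DA2D − 2^48 = -71811407488467.

-71811407488467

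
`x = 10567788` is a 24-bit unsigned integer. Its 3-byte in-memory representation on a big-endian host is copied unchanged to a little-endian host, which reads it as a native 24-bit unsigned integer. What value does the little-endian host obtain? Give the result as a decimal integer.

7094433

10567788 in 24-bit hexadecimal is 0xA1406C.
Stored big-endian, the bytes at ascending addresses are A1 40 6C.
Read back as little-endian, the first byte is least significant, giving 0x6C40A1.
0x6C40A1 = 7094433.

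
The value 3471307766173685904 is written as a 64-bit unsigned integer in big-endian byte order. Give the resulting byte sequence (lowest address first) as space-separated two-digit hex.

30 2C 90 05 84 D6 58 90

3471307766173685904 in hexadecimal, padded to 64 bits, is 0x302C900584D65890.
Split into bytes (most-significant first): 30 2C 90 05 84 D6 58 90.
Big-endian stores the most-significant byte at the lowest address.
So the memory order matches the most-significant-first order: 30 2C 90 05 84 D6 58 90.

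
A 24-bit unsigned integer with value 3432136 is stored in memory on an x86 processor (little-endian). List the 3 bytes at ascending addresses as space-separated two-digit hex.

C8 5E 34

3432136 in hexadecimal, padded to 24 bits, is 0x345EC8.
Split into bytes (most-significant first): 34 5E C8.
In little-endian order the low byte comes first in memory.
So at ascending addresses the bytes are C8 5E 34.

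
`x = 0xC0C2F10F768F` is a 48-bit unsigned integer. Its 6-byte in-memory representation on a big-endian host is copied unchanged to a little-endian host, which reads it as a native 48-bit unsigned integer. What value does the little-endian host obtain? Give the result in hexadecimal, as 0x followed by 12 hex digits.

Stored big-endian, the bytes at ascending addresses are C0 C2 F1 0F 76 8F.
Read back as little-endian, the first byte is least significant, giving 0x8F760FF1C2C0.

0x8F760FF1C2C0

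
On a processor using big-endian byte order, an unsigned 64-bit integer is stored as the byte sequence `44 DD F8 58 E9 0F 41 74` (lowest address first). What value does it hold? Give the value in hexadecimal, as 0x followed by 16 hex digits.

0x44DDF858E90F4174

Big-endian: lowest address holds the most-significant byte.
The bytes are already most-significant first: 0x44DDF858E90F4174.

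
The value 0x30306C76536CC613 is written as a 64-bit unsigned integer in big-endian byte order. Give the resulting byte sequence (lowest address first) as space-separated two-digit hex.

Split into bytes (most-significant first): 30 30 6C 76 53 6C C6 13.
Big-endian stores the most-significant byte at the lowest address.
So the memory order matches the most-significant-first order: 30 30 6C 76 53 6C C6 13.

30 30 6C 76 53 6C C6 13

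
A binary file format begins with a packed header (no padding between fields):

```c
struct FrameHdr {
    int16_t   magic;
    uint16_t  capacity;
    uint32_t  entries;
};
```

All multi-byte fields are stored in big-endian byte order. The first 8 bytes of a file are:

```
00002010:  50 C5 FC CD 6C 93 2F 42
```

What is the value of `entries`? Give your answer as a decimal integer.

1821585218

`entries` follows `magic` (2 B), `capacity` (2 B), so it starts at offset 2 + 2 = 4 and occupies 4 bytes.
Bytes at offsets 4..7: 6C 93 2F 42.
Big-endian stores the most-significant byte at the lowest address.
The bytes are already most-significant first: 0x6C932F42.
0x6C932F42 = 1821585218.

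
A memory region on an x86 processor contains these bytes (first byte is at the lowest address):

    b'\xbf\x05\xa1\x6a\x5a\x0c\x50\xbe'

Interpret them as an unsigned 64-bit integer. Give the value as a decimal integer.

13713474447818687935

In little-endian order the low byte comes first in memory.
Reassemble most-significant byte first: BE 50 0C 5A 6A A1 05 BF → 0xBE500C5A6AA105BF.
0xBE500C5A6AA105BF = 13713474447818687935.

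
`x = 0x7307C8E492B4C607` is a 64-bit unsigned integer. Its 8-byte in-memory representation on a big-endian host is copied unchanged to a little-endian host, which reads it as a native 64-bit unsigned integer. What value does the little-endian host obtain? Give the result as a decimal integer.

560333746650744691

Stored big-endian, the bytes at ascending addresses are 73 07 C8 E4 92 B4 C6 07.
Read back as little-endian, the first byte is least significant, giving 0x07C6B492E4C80773.
0x07C6B492E4C80773 = 560333746650744691.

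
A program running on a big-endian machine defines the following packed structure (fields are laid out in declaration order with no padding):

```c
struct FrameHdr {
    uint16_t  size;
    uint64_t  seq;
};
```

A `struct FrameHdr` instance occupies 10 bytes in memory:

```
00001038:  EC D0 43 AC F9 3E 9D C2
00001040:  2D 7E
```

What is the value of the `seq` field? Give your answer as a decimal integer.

`seq` follows `size` (2 bytes), so it starts at byte offset 2 and occupies 8 bytes.
Bytes at offsets 2..9: 43 AC F9 3E 9D C2 2D 7E.
Big-endian stores the most-significant byte at the lowest address.
The bytes are already most-significant first: 0x43ACF93E9DC22D7E.
0x43ACF93E9DC22D7E = 4876546543865441662.

4876546543865441662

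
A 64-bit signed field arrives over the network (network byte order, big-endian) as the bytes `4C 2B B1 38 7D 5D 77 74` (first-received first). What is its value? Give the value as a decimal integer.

5488675427060643700

Big-endian: lowest address holds the most-significant byte.
The bytes are already most-significant first: 0x4C2BB1387D5D7774.
0x4C2BB1387D5D7774 = 5488675427060643700.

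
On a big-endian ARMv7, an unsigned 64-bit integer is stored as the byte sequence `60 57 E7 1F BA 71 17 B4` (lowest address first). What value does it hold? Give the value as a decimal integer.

6942271474072885172

In big-endian order the high byte comes first in memory.
The bytes are already most-significant first: 0x6057E71FBA7117B4.
0x6057E71FBA7117B4 = 6942271474072885172.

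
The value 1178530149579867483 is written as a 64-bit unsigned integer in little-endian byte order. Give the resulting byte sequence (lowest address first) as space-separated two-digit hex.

5B C5 CB 4A ED FA 5A 10

1178530149579867483 in hexadecimal, padded to 64 bits, is 0x105AFAED4ACBC55B.
Split into bytes (most-significant first): 10 5A FA ED 4A CB C5 5B.
In little-endian order the low byte comes first in memory.
So at ascending addresses the bytes are 5B C5 CB 4A ED FA 5A 10.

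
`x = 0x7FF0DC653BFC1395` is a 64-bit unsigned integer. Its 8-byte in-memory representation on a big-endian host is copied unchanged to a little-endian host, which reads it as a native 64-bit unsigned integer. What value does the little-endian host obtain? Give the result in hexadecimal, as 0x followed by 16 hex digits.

Stored big-endian, the bytes at ascending addresses are 7F F0 DC 65 3B FC 13 95.
Read back as little-endian, the first byte is least significant, giving 0x9513FC3B65DCF07F.

0x9513FC3B65DCF07F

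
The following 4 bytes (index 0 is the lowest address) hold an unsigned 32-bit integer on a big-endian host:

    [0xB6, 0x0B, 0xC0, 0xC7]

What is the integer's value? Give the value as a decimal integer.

Big-endian stores the most-significant byte at the lowest address.
The bytes are already most-significant first: 0xB60BC0C7.
0xB60BC0C7 = 3054223559.

3054223559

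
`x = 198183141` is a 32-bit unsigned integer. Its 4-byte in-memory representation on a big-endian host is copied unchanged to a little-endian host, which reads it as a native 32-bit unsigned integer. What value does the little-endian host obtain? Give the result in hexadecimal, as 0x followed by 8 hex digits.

198183141 in 32-bit hexadecimal is 0x0BD008E5.
Stored big-endian, the bytes at ascending addresses are 0B D0 08 E5.
Read back as little-endian, the first byte is least significant, giving 0xE508D00B.

0xE508D00B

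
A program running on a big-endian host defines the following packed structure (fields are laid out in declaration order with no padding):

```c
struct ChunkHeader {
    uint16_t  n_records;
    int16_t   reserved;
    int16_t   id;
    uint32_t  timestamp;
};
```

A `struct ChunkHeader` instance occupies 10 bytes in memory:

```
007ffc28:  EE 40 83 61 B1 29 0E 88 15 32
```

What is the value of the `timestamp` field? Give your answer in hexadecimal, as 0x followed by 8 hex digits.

0x0E881532

`timestamp` follows `n_records` (2 B), `reserved` (2 B), `id` (2 B), so it starts at offset 2 + 2 + 2 = 6 and occupies 4 bytes.
Bytes at offsets 6..9: 0E 88 15 32.
Big-endian: lowest address holds the most-significant byte.
The bytes are already most-significant first: 0x0E881532.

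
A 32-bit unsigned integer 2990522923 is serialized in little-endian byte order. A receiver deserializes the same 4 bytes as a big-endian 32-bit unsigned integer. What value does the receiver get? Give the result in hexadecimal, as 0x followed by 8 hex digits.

0x2BC23FB2

2990522923 in 32-bit hexadecimal is 0xB23FC22B.
Stored little-endian, the bytes at ascending addresses are 2B C2 3F B2.
Read back as big-endian, the last byte is least significant, giving 0x2BC23FB2.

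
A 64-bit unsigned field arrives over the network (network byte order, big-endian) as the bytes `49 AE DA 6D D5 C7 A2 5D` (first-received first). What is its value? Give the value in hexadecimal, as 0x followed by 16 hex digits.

Big-endian stores the most-significant byte at the lowest address.
The bytes are already most-significant first: 0x49AEDA6DD5C7A25D.

0x49AEDA6DD5C7A25D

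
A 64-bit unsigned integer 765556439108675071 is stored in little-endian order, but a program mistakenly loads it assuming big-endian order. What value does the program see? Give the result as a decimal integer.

18439308594228600586

765556439108675071 in 64-bit hexadecimal is 0x0A9FCD867895E5FF.
Stored little-endian, the bytes at ascending addresses are FF E5 95 78 86 CD 9F 0A.
Read back as big-endian, the last byte is least significant, giving 0xFFE5957886CD9F0A.
0xFFE5957886CD9F0A = 18439308594228600586.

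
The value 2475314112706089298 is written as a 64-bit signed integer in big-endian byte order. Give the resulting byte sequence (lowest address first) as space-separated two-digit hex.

2475314112706089298 in hexadecimal, padded to 64 bits, is 0x225A15121B5B9152.
Split into bytes (most-significant first): 22 5A 15 12 1B 5B 91 52.
In big-endian order the high byte comes first in memory.
So the memory order matches the most-significant-first order: 22 5A 15 12 1B 5B 91 52.

22 5A 15 12 1B 5B 91 52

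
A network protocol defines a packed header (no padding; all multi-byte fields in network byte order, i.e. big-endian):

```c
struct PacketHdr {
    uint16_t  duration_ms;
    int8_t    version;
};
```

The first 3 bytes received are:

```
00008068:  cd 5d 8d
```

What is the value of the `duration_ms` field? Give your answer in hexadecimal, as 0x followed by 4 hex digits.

0xCD5D

`duration_ms` is the first field, at byte offset 0, occupying 2 bytes.
Bytes at offsets 0..1: CD 5D.
Big-endian: lowest address holds the most-significant byte.
The bytes are already most-significant first: 0xCD5D.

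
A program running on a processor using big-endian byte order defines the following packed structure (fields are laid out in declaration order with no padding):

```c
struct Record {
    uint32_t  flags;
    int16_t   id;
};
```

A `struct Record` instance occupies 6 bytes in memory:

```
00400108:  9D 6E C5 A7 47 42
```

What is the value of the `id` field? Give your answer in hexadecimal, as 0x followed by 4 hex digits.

0x4742

`id` follows `flags` (4 bytes), so it starts at byte offset 4 and occupies 2 bytes.
Bytes at offsets 4..5: 47 42.
Big-endian stores the most-significant byte at the lowest address.
The bytes are already most-significant first: 0x4742.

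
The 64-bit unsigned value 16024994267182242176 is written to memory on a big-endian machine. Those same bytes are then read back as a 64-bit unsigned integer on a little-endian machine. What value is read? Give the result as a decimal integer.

16024994267182242176 in 64-bit hexadecimal is 0xDE643761C7119980.
Stored big-endian, the bytes at ascending addresses are DE 64 37 61 C7 11 99 80.
Read back as little-endian, the first byte is least significant, giving 0x809911C7613764DE.
0x809911C7613764DE = 9266457256318690526.

9266457256318690526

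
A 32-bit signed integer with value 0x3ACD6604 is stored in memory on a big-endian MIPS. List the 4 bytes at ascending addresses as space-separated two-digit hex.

Split into bytes (most-significant first): 3A CD 66 04.
In big-endian order the high byte comes first in memory.
So the memory order matches the most-significant-first order: 3A CD 66 04.

3A CD 66 04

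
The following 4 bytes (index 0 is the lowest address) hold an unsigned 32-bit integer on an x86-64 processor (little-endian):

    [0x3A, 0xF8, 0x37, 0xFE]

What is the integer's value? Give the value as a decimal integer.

4265080890

Little-endian stores the least-significant byte at the lowest address.
Reassemble most-significant byte first: FE 37 F8 3A → 0xFE37F83A.
0xFE37F83A = 4265080890.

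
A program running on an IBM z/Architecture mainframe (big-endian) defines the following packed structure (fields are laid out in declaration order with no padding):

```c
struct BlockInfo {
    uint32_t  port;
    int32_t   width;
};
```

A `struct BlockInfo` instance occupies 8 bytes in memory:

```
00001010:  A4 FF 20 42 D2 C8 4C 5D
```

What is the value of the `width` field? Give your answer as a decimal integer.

-758625187

`width` follows `port` (4 bytes), so it starts at byte offset 4 and occupies 4 bytes.
Bytes at offsets 4..7: D2 C8 4C 5D.
Big-endian stores the most-significant byte at the lowest address.
The bytes are already most-significant first: 0xD2C84C5D.
Top bit is set, so as a signed 32-bit value this is 0xD2C84C5D − 2^32 = -758625187.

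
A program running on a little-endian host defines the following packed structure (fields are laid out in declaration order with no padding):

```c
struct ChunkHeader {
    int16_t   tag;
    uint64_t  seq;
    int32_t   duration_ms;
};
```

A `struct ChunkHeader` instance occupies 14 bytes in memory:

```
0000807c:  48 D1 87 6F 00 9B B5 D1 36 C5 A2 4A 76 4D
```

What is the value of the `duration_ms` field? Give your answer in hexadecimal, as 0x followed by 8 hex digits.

0x4D764AA2

`duration_ms` follows `tag` (2 B), `seq` (8 B), so it starts at offset 2 + 8 = 10 and occupies 4 bytes.
Bytes at offsets 10..13: A2 4A 76 4D.
Little-endian stores the least-significant byte at the lowest address.
Reassemble most-significant byte first: 4D 76 4A A2 → 0x4D764AA2.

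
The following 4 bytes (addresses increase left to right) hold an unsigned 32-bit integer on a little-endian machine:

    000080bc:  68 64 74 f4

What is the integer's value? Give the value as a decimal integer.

4101268584

Little-endian stores the least-significant byte at the lowest address.
Reassemble most-significant byte first: F4 74 64 68 → 0xF4746468.
0xF4746468 = 4101268584.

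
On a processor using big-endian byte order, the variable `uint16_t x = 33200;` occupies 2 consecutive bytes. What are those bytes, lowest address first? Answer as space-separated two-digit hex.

81 B0

33200 in hexadecimal, padded to 16 bits, is 0x81B0.
Split into bytes (most-significant first): 81 B0.
In big-endian order the high byte comes first in memory.
So the memory order matches the most-significant-first order: 81 B0.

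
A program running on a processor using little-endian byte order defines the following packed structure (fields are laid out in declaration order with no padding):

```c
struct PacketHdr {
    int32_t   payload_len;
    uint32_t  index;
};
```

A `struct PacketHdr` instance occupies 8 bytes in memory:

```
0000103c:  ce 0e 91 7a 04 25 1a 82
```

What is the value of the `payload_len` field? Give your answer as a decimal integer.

2056326862

`payload_len` is the first field, at byte offset 0, occupying 4 bytes.
Bytes at offsets 0..3: CE 0E 91 7A.
In little-endian order the low byte comes first in memory.
Reassemble most-significant byte first: 7A 91 0E CE → 0x7A910ECE.
0x7A910ECE = 2056326862.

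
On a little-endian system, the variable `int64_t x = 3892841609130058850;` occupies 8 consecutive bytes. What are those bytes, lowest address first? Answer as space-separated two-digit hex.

3892841609130058850 in hexadecimal, padded to 64 bits, is 0x360626D17F0EA462.
Split into bytes (most-significant first): 36 06 26 D1 7F 0E A4 62.
Little-endian stores the least-significant byte at the lowest address.
So at ascending addresses the bytes are 62 A4 0E 7F D1 26 06 36.

62 A4 0E 7F D1 26 06 36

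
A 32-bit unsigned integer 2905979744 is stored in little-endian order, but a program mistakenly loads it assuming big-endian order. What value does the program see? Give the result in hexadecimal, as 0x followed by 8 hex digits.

2905979744 in 32-bit hexadecimal is 0xAD35BB60.
Stored little-endian, the bytes at ascending addresses are 60 BB 35 AD.
Read back as big-endian, the last byte is least significant, giving 0x60BB35AD.

0x60BB35AD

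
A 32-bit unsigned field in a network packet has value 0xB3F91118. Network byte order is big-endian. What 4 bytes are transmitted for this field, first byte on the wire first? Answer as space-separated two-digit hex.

B3 F9 11 18

Split into bytes (most-significant first): B3 F9 11 18.
In big-endian order the high byte comes first in memory.
So the memory order matches the most-significant-first order: B3 F9 11 18.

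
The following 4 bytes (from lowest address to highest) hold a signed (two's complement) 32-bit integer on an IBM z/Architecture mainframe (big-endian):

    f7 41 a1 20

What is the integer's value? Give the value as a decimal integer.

Big-endian: lowest address holds the most-significant byte.
The bytes are already most-significant first: 0xF741A120.
Top bit is set, so as a signed 32-bit value this is 0xF741A120 − 2^32 = -146693856.

-146693856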